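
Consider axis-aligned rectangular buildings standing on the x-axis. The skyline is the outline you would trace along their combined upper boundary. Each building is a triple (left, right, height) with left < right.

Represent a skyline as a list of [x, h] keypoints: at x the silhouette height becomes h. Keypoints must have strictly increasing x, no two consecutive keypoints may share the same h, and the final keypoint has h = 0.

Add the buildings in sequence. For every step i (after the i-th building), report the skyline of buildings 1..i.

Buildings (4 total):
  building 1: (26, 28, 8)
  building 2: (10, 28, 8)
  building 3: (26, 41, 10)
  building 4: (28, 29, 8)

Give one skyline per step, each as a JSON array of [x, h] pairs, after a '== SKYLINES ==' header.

== SKYLINES ==
[[26,8],[28,0]]
[[10,8],[28,0]]
[[10,8],[26,10],[41,0]]
[[10,8],[26,10],[41,0]]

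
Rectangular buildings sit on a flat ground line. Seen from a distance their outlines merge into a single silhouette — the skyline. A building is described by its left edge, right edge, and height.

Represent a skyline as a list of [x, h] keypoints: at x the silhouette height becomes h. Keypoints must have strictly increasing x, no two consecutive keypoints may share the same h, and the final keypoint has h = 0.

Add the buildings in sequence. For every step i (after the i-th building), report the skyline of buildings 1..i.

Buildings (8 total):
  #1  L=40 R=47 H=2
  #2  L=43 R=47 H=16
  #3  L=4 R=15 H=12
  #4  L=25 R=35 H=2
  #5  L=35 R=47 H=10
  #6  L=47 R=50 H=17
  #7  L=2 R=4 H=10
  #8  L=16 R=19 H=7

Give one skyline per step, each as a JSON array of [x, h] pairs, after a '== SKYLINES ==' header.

== SKYLINES ==
[[40,2],[47,0]]
[[40,2],[43,16],[47,0]]
[[4,12],[15,0],[40,2],[43,16],[47,0]]
[[4,12],[15,0],[25,2],[35,0],[40,2],[43,16],[47,0]]
[[4,12],[15,0],[25,2],[35,10],[43,16],[47,0]]
[[4,12],[15,0],[25,2],[35,10],[43,16],[47,17],[50,0]]
[[2,10],[4,12],[15,0],[25,2],[35,10],[43,16],[47,17],[50,0]]
[[2,10],[4,12],[15,0],[16,7],[19,0],[25,2],[35,10],[43,16],[47,17],[50,0]]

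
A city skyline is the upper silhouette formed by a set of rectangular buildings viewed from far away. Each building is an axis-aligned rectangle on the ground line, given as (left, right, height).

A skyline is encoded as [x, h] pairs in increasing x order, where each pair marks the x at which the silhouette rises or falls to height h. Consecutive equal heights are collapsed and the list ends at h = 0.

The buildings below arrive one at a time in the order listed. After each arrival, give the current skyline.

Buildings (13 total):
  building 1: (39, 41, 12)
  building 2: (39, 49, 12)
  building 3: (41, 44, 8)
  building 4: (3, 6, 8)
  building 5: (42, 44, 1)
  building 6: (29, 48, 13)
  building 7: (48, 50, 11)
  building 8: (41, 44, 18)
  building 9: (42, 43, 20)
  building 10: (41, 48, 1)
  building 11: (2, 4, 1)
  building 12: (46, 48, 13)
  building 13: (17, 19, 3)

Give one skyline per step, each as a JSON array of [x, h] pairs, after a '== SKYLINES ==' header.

== SKYLINES ==
[[39,12],[41,0]]
[[39,12],[49,0]]
[[39,12],[49,0]]
[[3,8],[6,0],[39,12],[49,0]]
[[3,8],[6,0],[39,12],[49,0]]
[[3,8],[6,0],[29,13],[48,12],[49,0]]
[[3,8],[6,0],[29,13],[48,12],[49,11],[50,0]]
[[3,8],[6,0],[29,13],[41,18],[44,13],[48,12],[49,11],[50,0]]
[[3,8],[6,0],[29,13],[41,18],[42,20],[43,18],[44,13],[48,12],[49,11],[50,0]]
[[3,8],[6,0],[29,13],[41,18],[42,20],[43,18],[44,13],[48,12],[49,11],[50,0]]
[[2,1],[3,8],[6,0],[29,13],[41,18],[42,20],[43,18],[44,13],[48,12],[49,11],[50,0]]
[[2,1],[3,8],[6,0],[29,13],[41,18],[42,20],[43,18],[44,13],[48,12],[49,11],[50,0]]
[[2,1],[3,8],[6,0],[17,3],[19,0],[29,13],[41,18],[42,20],[43,18],[44,13],[48,12],[49,11],[50,0]]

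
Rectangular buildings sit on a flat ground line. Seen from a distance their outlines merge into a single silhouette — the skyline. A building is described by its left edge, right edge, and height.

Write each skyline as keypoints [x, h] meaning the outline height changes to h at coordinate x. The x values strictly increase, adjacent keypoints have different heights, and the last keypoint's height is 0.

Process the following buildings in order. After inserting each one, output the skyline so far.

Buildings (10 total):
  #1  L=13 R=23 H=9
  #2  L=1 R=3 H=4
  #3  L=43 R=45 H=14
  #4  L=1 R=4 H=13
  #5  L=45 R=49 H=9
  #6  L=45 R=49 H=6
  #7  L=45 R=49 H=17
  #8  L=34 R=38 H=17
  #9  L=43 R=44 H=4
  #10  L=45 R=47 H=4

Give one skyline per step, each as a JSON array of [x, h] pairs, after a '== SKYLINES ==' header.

== SKYLINES ==
[[13,9],[23,0]]
[[1,4],[3,0],[13,9],[23,0]]
[[1,4],[3,0],[13,9],[23,0],[43,14],[45,0]]
[[1,13],[4,0],[13,9],[23,0],[43,14],[45,0]]
[[1,13],[4,0],[13,9],[23,0],[43,14],[45,9],[49,0]]
[[1,13],[4,0],[13,9],[23,0],[43,14],[45,9],[49,0]]
[[1,13],[4,0],[13,9],[23,0],[43,14],[45,17],[49,0]]
[[1,13],[4,0],[13,9],[23,0],[34,17],[38,0],[43,14],[45,17],[49,0]]
[[1,13],[4,0],[13,9],[23,0],[34,17],[38,0],[43,14],[45,17],[49,0]]
[[1,13],[4,0],[13,9],[23,0],[34,17],[38,0],[43,14],[45,17],[49,0]]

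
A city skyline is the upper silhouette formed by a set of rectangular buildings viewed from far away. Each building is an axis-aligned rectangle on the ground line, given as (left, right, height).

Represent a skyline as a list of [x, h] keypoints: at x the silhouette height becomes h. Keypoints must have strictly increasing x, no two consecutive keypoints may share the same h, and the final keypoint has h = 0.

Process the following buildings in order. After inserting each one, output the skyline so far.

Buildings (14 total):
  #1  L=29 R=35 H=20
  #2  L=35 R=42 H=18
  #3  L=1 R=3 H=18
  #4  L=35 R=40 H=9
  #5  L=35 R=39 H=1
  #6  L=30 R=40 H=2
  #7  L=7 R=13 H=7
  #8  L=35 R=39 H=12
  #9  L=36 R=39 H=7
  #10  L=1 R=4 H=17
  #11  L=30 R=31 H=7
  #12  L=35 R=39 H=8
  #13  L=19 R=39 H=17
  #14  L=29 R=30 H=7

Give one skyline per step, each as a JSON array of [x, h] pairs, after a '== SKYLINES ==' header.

== SKYLINES ==
[[29,20],[35,0]]
[[29,20],[35,18],[42,0]]
[[1,18],[3,0],[29,20],[35,18],[42,0]]
[[1,18],[3,0],[29,20],[35,18],[42,0]]
[[1,18],[3,0],[29,20],[35,18],[42,0]]
[[1,18],[3,0],[29,20],[35,18],[42,0]]
[[1,18],[3,0],[7,7],[13,0],[29,20],[35,18],[42,0]]
[[1,18],[3,0],[7,7],[13,0],[29,20],[35,18],[42,0]]
[[1,18],[3,0],[7,7],[13,0],[29,20],[35,18],[42,0]]
[[1,18],[3,17],[4,0],[7,7],[13,0],[29,20],[35,18],[42,0]]
[[1,18],[3,17],[4,0],[7,7],[13,0],[29,20],[35,18],[42,0]]
[[1,18],[3,17],[4,0],[7,7],[13,0],[29,20],[35,18],[42,0]]
[[1,18],[3,17],[4,0],[7,7],[13,0],[19,17],[29,20],[35,18],[42,0]]
[[1,18],[3,17],[4,0],[7,7],[13,0],[19,17],[29,20],[35,18],[42,0]]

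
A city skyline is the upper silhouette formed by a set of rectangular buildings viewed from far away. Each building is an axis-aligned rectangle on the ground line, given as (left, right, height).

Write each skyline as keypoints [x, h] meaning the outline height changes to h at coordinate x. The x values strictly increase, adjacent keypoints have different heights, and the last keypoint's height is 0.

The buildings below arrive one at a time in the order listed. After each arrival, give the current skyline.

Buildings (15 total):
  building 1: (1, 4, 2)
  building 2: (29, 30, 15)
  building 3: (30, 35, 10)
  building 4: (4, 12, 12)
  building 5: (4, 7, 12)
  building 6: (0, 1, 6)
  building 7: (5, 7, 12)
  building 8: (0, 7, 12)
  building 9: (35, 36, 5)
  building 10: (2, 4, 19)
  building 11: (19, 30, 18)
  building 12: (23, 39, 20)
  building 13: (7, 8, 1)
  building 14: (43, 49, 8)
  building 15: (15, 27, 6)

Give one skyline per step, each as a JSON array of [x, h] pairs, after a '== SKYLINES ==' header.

== SKYLINES ==
[[1,2],[4,0]]
[[1,2],[4,0],[29,15],[30,0]]
[[1,2],[4,0],[29,15],[30,10],[35,0]]
[[1,2],[4,12],[12,0],[29,15],[30,10],[35,0]]
[[1,2],[4,12],[12,0],[29,15],[30,10],[35,0]]
[[0,6],[1,2],[4,12],[12,0],[29,15],[30,10],[35,0]]
[[0,6],[1,2],[4,12],[12,0],[29,15],[30,10],[35,0]]
[[0,12],[12,0],[29,15],[30,10],[35,0]]
[[0,12],[12,0],[29,15],[30,10],[35,5],[36,0]]
[[0,12],[2,19],[4,12],[12,0],[29,15],[30,10],[35,5],[36,0]]
[[0,12],[2,19],[4,12],[12,0],[19,18],[30,10],[35,5],[36,0]]
[[0,12],[2,19],[4,12],[12,0],[19,18],[23,20],[39,0]]
[[0,12],[2,19],[4,12],[12,0],[19,18],[23,20],[39,0]]
[[0,12],[2,19],[4,12],[12,0],[19,18],[23,20],[39,0],[43,8],[49,0]]
[[0,12],[2,19],[4,12],[12,0],[15,6],[19,18],[23,20],[39,0],[43,8],[49,0]]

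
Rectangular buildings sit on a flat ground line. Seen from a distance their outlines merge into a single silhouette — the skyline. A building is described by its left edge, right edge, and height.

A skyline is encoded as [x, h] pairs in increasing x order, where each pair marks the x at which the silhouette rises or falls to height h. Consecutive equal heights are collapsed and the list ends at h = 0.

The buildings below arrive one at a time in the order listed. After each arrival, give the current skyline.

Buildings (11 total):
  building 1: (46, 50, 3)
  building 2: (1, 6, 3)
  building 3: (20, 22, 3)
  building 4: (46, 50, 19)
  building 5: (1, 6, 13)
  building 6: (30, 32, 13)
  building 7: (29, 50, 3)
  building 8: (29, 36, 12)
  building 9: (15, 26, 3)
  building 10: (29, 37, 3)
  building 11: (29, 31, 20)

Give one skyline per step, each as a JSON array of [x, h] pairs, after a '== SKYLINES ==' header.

== SKYLINES ==
[[46,3],[50,0]]
[[1,3],[6,0],[46,3],[50,0]]
[[1,3],[6,0],[20,3],[22,0],[46,3],[50,0]]
[[1,3],[6,0],[20,3],[22,0],[46,19],[50,0]]
[[1,13],[6,0],[20,3],[22,0],[46,19],[50,0]]
[[1,13],[6,0],[20,3],[22,0],[30,13],[32,0],[46,19],[50,0]]
[[1,13],[6,0],[20,3],[22,0],[29,3],[30,13],[32,3],[46,19],[50,0]]
[[1,13],[6,0],[20,3],[22,0],[29,12],[30,13],[32,12],[36,3],[46,19],[50,0]]
[[1,13],[6,0],[15,3],[26,0],[29,12],[30,13],[32,12],[36,3],[46,19],[50,0]]
[[1,13],[6,0],[15,3],[26,0],[29,12],[30,13],[32,12],[36,3],[46,19],[50,0]]
[[1,13],[6,0],[15,3],[26,0],[29,20],[31,13],[32,12],[36,3],[46,19],[50,0]]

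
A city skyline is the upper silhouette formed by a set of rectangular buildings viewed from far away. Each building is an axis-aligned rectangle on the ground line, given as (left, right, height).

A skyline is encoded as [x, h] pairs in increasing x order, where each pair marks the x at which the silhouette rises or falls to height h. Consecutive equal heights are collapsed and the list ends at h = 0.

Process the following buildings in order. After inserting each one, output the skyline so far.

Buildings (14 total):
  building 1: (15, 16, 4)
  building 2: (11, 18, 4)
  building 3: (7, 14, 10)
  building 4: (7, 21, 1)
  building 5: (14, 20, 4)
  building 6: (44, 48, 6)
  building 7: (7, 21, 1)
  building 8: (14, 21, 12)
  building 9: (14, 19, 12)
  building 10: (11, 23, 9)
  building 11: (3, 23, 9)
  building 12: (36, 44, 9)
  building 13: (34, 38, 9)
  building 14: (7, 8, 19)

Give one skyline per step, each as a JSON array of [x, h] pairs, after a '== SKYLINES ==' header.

== SKYLINES ==
[[15,4],[16,0]]
[[11,4],[18,0]]
[[7,10],[14,4],[18,0]]
[[7,10],[14,4],[18,1],[21,0]]
[[7,10],[14,4],[20,1],[21,0]]
[[7,10],[14,4],[20,1],[21,0],[44,6],[48,0]]
[[7,10],[14,4],[20,1],[21,0],[44,6],[48,0]]
[[7,10],[14,12],[21,0],[44,6],[48,0]]
[[7,10],[14,12],[21,0],[44,6],[48,0]]
[[7,10],[14,12],[21,9],[23,0],[44,6],[48,0]]
[[3,9],[7,10],[14,12],[21,9],[23,0],[44,6],[48,0]]
[[3,9],[7,10],[14,12],[21,9],[23,0],[36,9],[44,6],[48,0]]
[[3,9],[7,10],[14,12],[21,9],[23,0],[34,9],[44,6],[48,0]]
[[3,9],[7,19],[8,10],[14,12],[21,9],[23,0],[34,9],[44,6],[48,0]]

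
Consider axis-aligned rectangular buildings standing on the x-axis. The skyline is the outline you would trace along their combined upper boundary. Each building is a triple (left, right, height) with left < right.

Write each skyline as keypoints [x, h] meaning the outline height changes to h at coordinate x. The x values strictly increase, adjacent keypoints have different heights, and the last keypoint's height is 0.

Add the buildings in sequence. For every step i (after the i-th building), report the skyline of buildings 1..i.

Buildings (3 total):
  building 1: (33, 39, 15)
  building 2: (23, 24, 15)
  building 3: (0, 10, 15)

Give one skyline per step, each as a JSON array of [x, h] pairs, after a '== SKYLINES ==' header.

== SKYLINES ==
[[33,15],[39,0]]
[[23,15],[24,0],[33,15],[39,0]]
[[0,15],[10,0],[23,15],[24,0],[33,15],[39,0]]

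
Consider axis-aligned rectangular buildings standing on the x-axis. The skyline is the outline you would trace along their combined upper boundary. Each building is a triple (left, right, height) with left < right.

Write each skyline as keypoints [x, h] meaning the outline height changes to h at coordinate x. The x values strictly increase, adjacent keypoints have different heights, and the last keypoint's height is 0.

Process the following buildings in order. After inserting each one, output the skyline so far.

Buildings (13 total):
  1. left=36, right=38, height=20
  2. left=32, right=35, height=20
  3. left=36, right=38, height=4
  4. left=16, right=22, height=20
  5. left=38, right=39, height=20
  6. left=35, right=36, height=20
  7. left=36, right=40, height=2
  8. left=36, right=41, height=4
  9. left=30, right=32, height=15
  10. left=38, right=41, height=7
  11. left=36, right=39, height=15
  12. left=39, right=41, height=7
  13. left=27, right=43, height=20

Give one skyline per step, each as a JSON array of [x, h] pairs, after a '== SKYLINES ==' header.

== SKYLINES ==
[[36,20],[38,0]]
[[32,20],[35,0],[36,20],[38,0]]
[[32,20],[35,0],[36,20],[38,0]]
[[16,20],[22,0],[32,20],[35,0],[36,20],[38,0]]
[[16,20],[22,0],[32,20],[35,0],[36,20],[39,0]]
[[16,20],[22,0],[32,20],[39,0]]
[[16,20],[22,0],[32,20],[39,2],[40,0]]
[[16,20],[22,0],[32,20],[39,4],[41,0]]
[[16,20],[22,0],[30,15],[32,20],[39,4],[41,0]]
[[16,20],[22,0],[30,15],[32,20],[39,7],[41,0]]
[[16,20],[22,0],[30,15],[32,20],[39,7],[41,0]]
[[16,20],[22,0],[30,15],[32,20],[39,7],[41,0]]
[[16,20],[22,0],[27,20],[43,0]]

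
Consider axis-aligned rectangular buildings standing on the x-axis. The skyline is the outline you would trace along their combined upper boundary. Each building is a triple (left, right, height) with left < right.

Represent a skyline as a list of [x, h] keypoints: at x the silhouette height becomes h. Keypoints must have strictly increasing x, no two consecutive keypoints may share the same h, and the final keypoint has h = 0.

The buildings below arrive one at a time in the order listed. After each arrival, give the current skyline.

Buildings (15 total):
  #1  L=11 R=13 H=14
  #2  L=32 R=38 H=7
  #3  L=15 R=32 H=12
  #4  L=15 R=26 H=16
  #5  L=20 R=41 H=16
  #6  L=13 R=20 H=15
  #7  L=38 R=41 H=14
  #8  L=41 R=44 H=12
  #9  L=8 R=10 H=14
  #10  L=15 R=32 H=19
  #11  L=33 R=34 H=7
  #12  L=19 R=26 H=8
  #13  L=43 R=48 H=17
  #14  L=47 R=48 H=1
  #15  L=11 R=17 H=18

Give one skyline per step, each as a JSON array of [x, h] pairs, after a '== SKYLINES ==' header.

== SKYLINES ==
[[11,14],[13,0]]
[[11,14],[13,0],[32,7],[38,0]]
[[11,14],[13,0],[15,12],[32,7],[38,0]]
[[11,14],[13,0],[15,16],[26,12],[32,7],[38,0]]
[[11,14],[13,0],[15,16],[41,0]]
[[11,14],[13,15],[15,16],[41,0]]
[[11,14],[13,15],[15,16],[41,0]]
[[11,14],[13,15],[15,16],[41,12],[44,0]]
[[8,14],[10,0],[11,14],[13,15],[15,16],[41,12],[44,0]]
[[8,14],[10,0],[11,14],[13,15],[15,19],[32,16],[41,12],[44,0]]
[[8,14],[10,0],[11,14],[13,15],[15,19],[32,16],[41,12],[44,0]]
[[8,14],[10,0],[11,14],[13,15],[15,19],[32,16],[41,12],[44,0]]
[[8,14],[10,0],[11,14],[13,15],[15,19],[32,16],[41,12],[43,17],[48,0]]
[[8,14],[10,0],[11,14],[13,15],[15,19],[32,16],[41,12],[43,17],[48,0]]
[[8,14],[10,0],[11,18],[15,19],[32,16],[41,12],[43,17],[48,0]]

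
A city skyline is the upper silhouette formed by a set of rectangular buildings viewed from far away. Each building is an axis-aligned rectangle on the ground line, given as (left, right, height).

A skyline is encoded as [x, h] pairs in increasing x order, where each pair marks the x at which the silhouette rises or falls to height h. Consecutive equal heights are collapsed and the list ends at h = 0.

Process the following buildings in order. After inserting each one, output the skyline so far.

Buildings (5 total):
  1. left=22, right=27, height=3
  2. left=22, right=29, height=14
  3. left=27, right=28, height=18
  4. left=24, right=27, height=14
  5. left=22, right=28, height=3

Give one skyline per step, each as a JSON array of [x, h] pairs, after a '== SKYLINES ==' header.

== SKYLINES ==
[[22,3],[27,0]]
[[22,14],[29,0]]
[[22,14],[27,18],[28,14],[29,0]]
[[22,14],[27,18],[28,14],[29,0]]
[[22,14],[27,18],[28,14],[29,0]]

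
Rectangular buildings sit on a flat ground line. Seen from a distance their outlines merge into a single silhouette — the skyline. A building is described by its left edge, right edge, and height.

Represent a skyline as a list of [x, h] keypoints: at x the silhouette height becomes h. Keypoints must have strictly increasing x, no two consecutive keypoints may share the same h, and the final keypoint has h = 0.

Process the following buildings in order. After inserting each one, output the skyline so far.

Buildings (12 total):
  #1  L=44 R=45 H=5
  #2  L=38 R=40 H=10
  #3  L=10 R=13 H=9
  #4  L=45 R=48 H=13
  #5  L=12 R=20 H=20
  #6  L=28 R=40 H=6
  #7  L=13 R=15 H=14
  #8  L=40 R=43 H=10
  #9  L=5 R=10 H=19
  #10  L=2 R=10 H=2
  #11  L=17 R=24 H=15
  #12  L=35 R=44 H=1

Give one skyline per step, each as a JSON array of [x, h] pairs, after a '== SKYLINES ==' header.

== SKYLINES ==
[[44,5],[45,0]]
[[38,10],[40,0],[44,5],[45,0]]
[[10,9],[13,0],[38,10],[40,0],[44,5],[45,0]]
[[10,9],[13,0],[38,10],[40,0],[44,5],[45,13],[48,0]]
[[10,9],[12,20],[20,0],[38,10],[40,0],[44,5],[45,13],[48,0]]
[[10,9],[12,20],[20,0],[28,6],[38,10],[40,0],[44,5],[45,13],[48,0]]
[[10,9],[12,20],[20,0],[28,6],[38,10],[40,0],[44,5],[45,13],[48,0]]
[[10,9],[12,20],[20,0],[28,6],[38,10],[43,0],[44,5],[45,13],[48,0]]
[[5,19],[10,9],[12,20],[20,0],[28,6],[38,10],[43,0],[44,5],[45,13],[48,0]]
[[2,2],[5,19],[10,9],[12,20],[20,0],[28,6],[38,10],[43,0],[44,5],[45,13],[48,0]]
[[2,2],[5,19],[10,9],[12,20],[20,15],[24,0],[28,6],[38,10],[43,0],[44,5],[45,13],[48,0]]
[[2,2],[5,19],[10,9],[12,20],[20,15],[24,0],[28,6],[38,10],[43,1],[44,5],[45,13],[48,0]]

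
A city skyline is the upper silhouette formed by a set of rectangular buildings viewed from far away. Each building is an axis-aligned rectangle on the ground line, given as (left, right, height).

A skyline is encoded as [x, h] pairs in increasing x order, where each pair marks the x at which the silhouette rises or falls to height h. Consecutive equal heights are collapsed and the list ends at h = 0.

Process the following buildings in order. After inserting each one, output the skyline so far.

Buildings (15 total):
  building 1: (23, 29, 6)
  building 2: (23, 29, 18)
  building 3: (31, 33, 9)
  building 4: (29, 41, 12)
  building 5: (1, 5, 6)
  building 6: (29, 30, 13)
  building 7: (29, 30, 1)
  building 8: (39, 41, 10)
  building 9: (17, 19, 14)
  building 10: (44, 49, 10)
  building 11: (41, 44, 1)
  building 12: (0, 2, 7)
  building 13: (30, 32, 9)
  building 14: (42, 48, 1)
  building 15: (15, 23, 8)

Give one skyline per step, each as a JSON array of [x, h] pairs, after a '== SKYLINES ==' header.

== SKYLINES ==
[[23,6],[29,0]]
[[23,18],[29,0]]
[[23,18],[29,0],[31,9],[33,0]]
[[23,18],[29,12],[41,0]]
[[1,6],[5,0],[23,18],[29,12],[41,0]]
[[1,6],[5,0],[23,18],[29,13],[30,12],[41,0]]
[[1,6],[5,0],[23,18],[29,13],[30,12],[41,0]]
[[1,6],[5,0],[23,18],[29,13],[30,12],[41,0]]
[[1,6],[5,0],[17,14],[19,0],[23,18],[29,13],[30,12],[41,0]]
[[1,6],[5,0],[17,14],[19,0],[23,18],[29,13],[30,12],[41,0],[44,10],[49,0]]
[[1,6],[5,0],[17,14],[19,0],[23,18],[29,13],[30,12],[41,1],[44,10],[49,0]]
[[0,7],[2,6],[5,0],[17,14],[19,0],[23,18],[29,13],[30,12],[41,1],[44,10],[49,0]]
[[0,7],[2,6],[5,0],[17,14],[19,0],[23,18],[29,13],[30,12],[41,1],[44,10],[49,0]]
[[0,7],[2,6],[5,0],[17,14],[19,0],[23,18],[29,13],[30,12],[41,1],[44,10],[49,0]]
[[0,7],[2,6],[5,0],[15,8],[17,14],[19,8],[23,18],[29,13],[30,12],[41,1],[44,10],[49,0]]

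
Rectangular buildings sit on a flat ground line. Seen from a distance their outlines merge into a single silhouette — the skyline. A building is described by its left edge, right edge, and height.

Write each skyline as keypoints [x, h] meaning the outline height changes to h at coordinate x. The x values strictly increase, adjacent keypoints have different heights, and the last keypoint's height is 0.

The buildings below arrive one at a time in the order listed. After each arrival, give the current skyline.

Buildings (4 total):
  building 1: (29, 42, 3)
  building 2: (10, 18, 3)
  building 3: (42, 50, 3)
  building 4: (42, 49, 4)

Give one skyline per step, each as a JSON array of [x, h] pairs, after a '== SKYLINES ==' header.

== SKYLINES ==
[[29,3],[42,0]]
[[10,3],[18,0],[29,3],[42,0]]
[[10,3],[18,0],[29,3],[50,0]]
[[10,3],[18,0],[29,3],[42,4],[49,3],[50,0]]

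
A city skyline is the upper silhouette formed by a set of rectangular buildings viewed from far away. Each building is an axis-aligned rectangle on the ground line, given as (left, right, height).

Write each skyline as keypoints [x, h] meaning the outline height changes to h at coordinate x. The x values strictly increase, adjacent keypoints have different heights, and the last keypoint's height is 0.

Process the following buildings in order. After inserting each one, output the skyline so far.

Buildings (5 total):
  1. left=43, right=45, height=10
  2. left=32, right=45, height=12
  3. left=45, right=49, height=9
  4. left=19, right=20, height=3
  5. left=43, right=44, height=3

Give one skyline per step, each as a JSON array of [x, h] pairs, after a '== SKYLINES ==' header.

== SKYLINES ==
[[43,10],[45,0]]
[[32,12],[45,0]]
[[32,12],[45,9],[49,0]]
[[19,3],[20,0],[32,12],[45,9],[49,0]]
[[19,3],[20,0],[32,12],[45,9],[49,0]]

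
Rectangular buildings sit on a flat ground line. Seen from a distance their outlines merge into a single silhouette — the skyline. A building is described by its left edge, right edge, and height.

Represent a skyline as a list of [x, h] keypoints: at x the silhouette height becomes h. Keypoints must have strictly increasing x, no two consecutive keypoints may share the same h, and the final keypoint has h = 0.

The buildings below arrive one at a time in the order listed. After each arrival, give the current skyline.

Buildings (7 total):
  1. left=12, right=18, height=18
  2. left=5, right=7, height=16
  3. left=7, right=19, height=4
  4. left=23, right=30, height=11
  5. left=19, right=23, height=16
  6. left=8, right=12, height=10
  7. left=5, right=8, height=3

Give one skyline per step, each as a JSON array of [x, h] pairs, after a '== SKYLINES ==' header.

== SKYLINES ==
[[12,18],[18,0]]
[[5,16],[7,0],[12,18],[18,0]]
[[5,16],[7,4],[12,18],[18,4],[19,0]]
[[5,16],[7,4],[12,18],[18,4],[19,0],[23,11],[30,0]]
[[5,16],[7,4],[12,18],[18,4],[19,16],[23,11],[30,0]]
[[5,16],[7,4],[8,10],[12,18],[18,4],[19,16],[23,11],[30,0]]
[[5,16],[7,4],[8,10],[12,18],[18,4],[19,16],[23,11],[30,0]]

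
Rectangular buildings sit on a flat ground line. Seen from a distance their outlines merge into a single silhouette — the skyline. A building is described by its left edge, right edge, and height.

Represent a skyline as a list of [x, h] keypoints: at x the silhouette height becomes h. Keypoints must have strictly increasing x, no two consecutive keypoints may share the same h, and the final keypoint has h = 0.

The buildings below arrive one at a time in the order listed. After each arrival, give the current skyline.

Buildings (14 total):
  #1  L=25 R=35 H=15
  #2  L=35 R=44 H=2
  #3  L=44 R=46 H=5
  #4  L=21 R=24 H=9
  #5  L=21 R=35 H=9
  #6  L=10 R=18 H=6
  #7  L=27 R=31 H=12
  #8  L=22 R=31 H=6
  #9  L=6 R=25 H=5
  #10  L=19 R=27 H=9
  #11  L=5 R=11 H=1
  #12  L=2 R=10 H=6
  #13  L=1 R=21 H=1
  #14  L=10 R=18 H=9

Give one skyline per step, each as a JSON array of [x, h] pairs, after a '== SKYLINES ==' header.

== SKYLINES ==
[[25,15],[35,0]]
[[25,15],[35,2],[44,0]]
[[25,15],[35,2],[44,5],[46,0]]
[[21,9],[24,0],[25,15],[35,2],[44,5],[46,0]]
[[21,9],[25,15],[35,2],[44,5],[46,0]]
[[10,6],[18,0],[21,9],[25,15],[35,2],[44,5],[46,0]]
[[10,6],[18,0],[21,9],[25,15],[35,2],[44,5],[46,0]]
[[10,6],[18,0],[21,9],[25,15],[35,2],[44,5],[46,0]]
[[6,5],[10,6],[18,5],[21,9],[25,15],[35,2],[44,5],[46,0]]
[[6,5],[10,6],[18,5],[19,9],[25,15],[35,2],[44,5],[46,0]]
[[5,1],[6,5],[10,6],[18,5],[19,9],[25,15],[35,2],[44,5],[46,0]]
[[2,6],[18,5],[19,9],[25,15],[35,2],[44,5],[46,0]]
[[1,1],[2,6],[18,5],[19,9],[25,15],[35,2],[44,5],[46,0]]
[[1,1],[2,6],[10,9],[18,5],[19,9],[25,15],[35,2],[44,5],[46,0]]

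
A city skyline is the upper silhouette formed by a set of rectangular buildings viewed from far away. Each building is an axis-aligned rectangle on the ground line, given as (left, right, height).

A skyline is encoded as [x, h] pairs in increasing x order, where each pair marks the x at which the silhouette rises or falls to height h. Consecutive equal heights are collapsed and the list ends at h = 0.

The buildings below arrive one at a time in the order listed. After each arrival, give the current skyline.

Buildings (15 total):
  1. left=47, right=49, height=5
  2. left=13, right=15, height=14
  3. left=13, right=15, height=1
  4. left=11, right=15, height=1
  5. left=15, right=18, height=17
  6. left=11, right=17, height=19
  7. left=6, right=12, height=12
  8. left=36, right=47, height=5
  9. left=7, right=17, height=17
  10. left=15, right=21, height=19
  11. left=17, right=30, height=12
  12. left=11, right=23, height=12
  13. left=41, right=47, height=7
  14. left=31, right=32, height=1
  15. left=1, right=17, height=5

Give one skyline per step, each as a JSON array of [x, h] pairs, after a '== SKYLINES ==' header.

== SKYLINES ==
[[47,5],[49,0]]
[[13,14],[15,0],[47,5],[49,0]]
[[13,14],[15,0],[47,5],[49,0]]
[[11,1],[13,14],[15,0],[47,5],[49,0]]
[[11,1],[13,14],[15,17],[18,0],[47,5],[49,0]]
[[11,19],[17,17],[18,0],[47,5],[49,0]]
[[6,12],[11,19],[17,17],[18,0],[47,5],[49,0]]
[[6,12],[11,19],[17,17],[18,0],[36,5],[49,0]]
[[6,12],[7,17],[11,19],[17,17],[18,0],[36,5],[49,0]]
[[6,12],[7,17],[11,19],[21,0],[36,5],[49,0]]
[[6,12],[7,17],[11,19],[21,12],[30,0],[36,5],[49,0]]
[[6,12],[7,17],[11,19],[21,12],[30,0],[36,5],[49,0]]
[[6,12],[7,17],[11,19],[21,12],[30,0],[36,5],[41,7],[47,5],[49,0]]
[[6,12],[7,17],[11,19],[21,12],[30,0],[31,1],[32,0],[36,5],[41,7],[47,5],[49,0]]
[[1,5],[6,12],[7,17],[11,19],[21,12],[30,0],[31,1],[32,0],[36,5],[41,7],[47,5],[49,0]]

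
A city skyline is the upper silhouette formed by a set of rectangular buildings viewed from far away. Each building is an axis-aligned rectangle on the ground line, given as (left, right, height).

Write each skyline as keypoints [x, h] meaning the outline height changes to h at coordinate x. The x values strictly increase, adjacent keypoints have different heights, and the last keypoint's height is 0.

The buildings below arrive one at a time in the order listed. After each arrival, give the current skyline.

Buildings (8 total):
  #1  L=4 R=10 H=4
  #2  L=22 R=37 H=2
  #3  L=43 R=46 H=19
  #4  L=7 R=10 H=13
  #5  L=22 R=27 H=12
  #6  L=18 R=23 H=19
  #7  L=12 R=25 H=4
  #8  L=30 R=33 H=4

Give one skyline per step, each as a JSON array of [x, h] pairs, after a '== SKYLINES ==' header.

== SKYLINES ==
[[4,4],[10,0]]
[[4,4],[10,0],[22,2],[37,0]]
[[4,4],[10,0],[22,2],[37,0],[43,19],[46,0]]
[[4,4],[7,13],[10,0],[22,2],[37,0],[43,19],[46,0]]
[[4,4],[7,13],[10,0],[22,12],[27,2],[37,0],[43,19],[46,0]]
[[4,4],[7,13],[10,0],[18,19],[23,12],[27,2],[37,0],[43,19],[46,0]]
[[4,4],[7,13],[10,0],[12,4],[18,19],[23,12],[27,2],[37,0],[43,19],[46,0]]
[[4,4],[7,13],[10,0],[12,4],[18,19],[23,12],[27,2],[30,4],[33,2],[37,0],[43,19],[46,0]]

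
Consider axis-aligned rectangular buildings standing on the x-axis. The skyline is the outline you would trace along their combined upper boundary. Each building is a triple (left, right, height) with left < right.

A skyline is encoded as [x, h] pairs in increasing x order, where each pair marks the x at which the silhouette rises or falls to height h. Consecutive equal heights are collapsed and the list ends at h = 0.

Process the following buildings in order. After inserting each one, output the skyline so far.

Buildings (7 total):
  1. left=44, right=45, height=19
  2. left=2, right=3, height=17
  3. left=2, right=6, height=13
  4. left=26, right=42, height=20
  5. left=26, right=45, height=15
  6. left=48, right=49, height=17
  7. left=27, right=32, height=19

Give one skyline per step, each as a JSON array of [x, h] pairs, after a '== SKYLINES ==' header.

== SKYLINES ==
[[44,19],[45,0]]
[[2,17],[3,0],[44,19],[45,0]]
[[2,17],[3,13],[6,0],[44,19],[45,0]]
[[2,17],[3,13],[6,0],[26,20],[42,0],[44,19],[45,0]]
[[2,17],[3,13],[6,0],[26,20],[42,15],[44,19],[45,0]]
[[2,17],[3,13],[6,0],[26,20],[42,15],[44,19],[45,0],[48,17],[49,0]]
[[2,17],[3,13],[6,0],[26,20],[42,15],[44,19],[45,0],[48,17],[49,0]]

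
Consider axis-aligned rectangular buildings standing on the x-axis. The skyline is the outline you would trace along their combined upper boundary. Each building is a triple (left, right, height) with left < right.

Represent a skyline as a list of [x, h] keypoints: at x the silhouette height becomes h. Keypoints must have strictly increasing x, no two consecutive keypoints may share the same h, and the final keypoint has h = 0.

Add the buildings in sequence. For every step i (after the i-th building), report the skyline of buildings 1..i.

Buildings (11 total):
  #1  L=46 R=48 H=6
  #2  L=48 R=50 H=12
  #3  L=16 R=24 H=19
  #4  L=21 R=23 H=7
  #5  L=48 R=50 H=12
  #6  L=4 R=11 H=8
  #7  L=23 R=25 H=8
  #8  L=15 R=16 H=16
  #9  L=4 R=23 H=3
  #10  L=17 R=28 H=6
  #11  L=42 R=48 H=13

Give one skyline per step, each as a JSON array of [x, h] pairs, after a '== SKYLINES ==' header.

== SKYLINES ==
[[46,6],[48,0]]
[[46,6],[48,12],[50,0]]
[[16,19],[24,0],[46,6],[48,12],[50,0]]
[[16,19],[24,0],[46,6],[48,12],[50,0]]
[[16,19],[24,0],[46,6],[48,12],[50,0]]
[[4,8],[11,0],[16,19],[24,0],[46,6],[48,12],[50,0]]
[[4,8],[11,0],[16,19],[24,8],[25,0],[46,6],[48,12],[50,0]]
[[4,8],[11,0],[15,16],[16,19],[24,8],[25,0],[46,6],[48,12],[50,0]]
[[4,8],[11,3],[15,16],[16,19],[24,8],[25,0],[46,6],[48,12],[50,0]]
[[4,8],[11,3],[15,16],[16,19],[24,8],[25,6],[28,0],[46,6],[48,12],[50,0]]
[[4,8],[11,3],[15,16],[16,19],[24,8],[25,6],[28,0],[42,13],[48,12],[50,0]]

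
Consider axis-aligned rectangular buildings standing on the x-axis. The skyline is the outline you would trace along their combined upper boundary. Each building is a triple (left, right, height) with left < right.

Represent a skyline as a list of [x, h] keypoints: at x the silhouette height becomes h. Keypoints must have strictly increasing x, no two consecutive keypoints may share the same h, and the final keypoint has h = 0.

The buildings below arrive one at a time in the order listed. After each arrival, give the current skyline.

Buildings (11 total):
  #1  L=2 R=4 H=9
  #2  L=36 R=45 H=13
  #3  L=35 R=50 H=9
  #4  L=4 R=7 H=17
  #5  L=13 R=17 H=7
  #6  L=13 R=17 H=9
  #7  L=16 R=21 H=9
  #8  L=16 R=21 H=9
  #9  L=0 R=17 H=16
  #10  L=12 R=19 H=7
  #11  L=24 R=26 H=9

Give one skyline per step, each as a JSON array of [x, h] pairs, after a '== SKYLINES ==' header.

== SKYLINES ==
[[2,9],[4,0]]
[[2,9],[4,0],[36,13],[45,0]]
[[2,9],[4,0],[35,9],[36,13],[45,9],[50,0]]
[[2,9],[4,17],[7,0],[35,9],[36,13],[45,9],[50,0]]
[[2,9],[4,17],[7,0],[13,7],[17,0],[35,9],[36,13],[45,9],[50,0]]
[[2,9],[4,17],[7,0],[13,9],[17,0],[35,9],[36,13],[45,9],[50,0]]
[[2,9],[4,17],[7,0],[13,9],[21,0],[35,9],[36,13],[45,9],[50,0]]
[[2,9],[4,17],[7,0],[13,9],[21,0],[35,9],[36,13],[45,9],[50,0]]
[[0,16],[4,17],[7,16],[17,9],[21,0],[35,9],[36,13],[45,9],[50,0]]
[[0,16],[4,17],[7,16],[17,9],[21,0],[35,9],[36,13],[45,9],[50,0]]
[[0,16],[4,17],[7,16],[17,9],[21,0],[24,9],[26,0],[35,9],[36,13],[45,9],[50,0]]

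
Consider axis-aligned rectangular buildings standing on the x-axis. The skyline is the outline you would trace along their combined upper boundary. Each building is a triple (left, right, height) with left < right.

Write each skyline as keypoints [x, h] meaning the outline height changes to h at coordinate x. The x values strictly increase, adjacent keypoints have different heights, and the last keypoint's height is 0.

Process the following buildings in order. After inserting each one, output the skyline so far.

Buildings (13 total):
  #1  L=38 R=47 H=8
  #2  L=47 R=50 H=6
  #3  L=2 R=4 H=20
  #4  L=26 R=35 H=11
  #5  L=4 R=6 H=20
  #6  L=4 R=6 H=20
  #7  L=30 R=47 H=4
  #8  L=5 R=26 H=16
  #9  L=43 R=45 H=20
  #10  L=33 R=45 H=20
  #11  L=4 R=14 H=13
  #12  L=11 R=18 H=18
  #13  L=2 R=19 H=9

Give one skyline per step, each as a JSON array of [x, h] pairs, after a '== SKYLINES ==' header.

== SKYLINES ==
[[38,8],[47,0]]
[[38,8],[47,6],[50,0]]
[[2,20],[4,0],[38,8],[47,6],[50,0]]
[[2,20],[4,0],[26,11],[35,0],[38,8],[47,6],[50,0]]
[[2,20],[6,0],[26,11],[35,0],[38,8],[47,6],[50,0]]
[[2,20],[6,0],[26,11],[35,0],[38,8],[47,6],[50,0]]
[[2,20],[6,0],[26,11],[35,4],[38,8],[47,6],[50,0]]
[[2,20],[6,16],[26,11],[35,4],[38,8],[47,6],[50,0]]
[[2,20],[6,16],[26,11],[35,4],[38,8],[43,20],[45,8],[47,6],[50,0]]
[[2,20],[6,16],[26,11],[33,20],[45,8],[47,6],[50,0]]
[[2,20],[6,16],[26,11],[33,20],[45,8],[47,6],[50,0]]
[[2,20],[6,16],[11,18],[18,16],[26,11],[33,20],[45,8],[47,6],[50,0]]
[[2,20],[6,16],[11,18],[18,16],[26,11],[33,20],[45,8],[47,6],[50,0]]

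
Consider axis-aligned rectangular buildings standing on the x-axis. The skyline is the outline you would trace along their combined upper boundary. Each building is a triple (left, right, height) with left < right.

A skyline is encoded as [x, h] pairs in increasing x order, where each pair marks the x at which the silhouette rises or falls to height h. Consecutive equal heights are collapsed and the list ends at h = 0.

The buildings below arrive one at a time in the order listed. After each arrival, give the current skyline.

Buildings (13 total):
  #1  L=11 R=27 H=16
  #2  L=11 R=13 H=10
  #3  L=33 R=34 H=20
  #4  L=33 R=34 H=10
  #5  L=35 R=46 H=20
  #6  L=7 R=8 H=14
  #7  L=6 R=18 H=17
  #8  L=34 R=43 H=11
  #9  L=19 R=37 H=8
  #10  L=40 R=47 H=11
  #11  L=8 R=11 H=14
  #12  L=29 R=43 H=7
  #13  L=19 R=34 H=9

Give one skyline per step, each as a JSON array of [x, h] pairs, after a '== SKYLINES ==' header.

== SKYLINES ==
[[11,16],[27,0]]
[[11,16],[27,0]]
[[11,16],[27,0],[33,20],[34,0]]
[[11,16],[27,0],[33,20],[34,0]]
[[11,16],[27,0],[33,20],[34,0],[35,20],[46,0]]
[[7,14],[8,0],[11,16],[27,0],[33,20],[34,0],[35,20],[46,0]]
[[6,17],[18,16],[27,0],[33,20],[34,0],[35,20],[46,0]]
[[6,17],[18,16],[27,0],[33,20],[34,11],[35,20],[46,0]]
[[6,17],[18,16],[27,8],[33,20],[34,11],[35,20],[46,0]]
[[6,17],[18,16],[27,8],[33,20],[34,11],[35,20],[46,11],[47,0]]
[[6,17],[18,16],[27,8],[33,20],[34,11],[35,20],[46,11],[47,0]]
[[6,17],[18,16],[27,8],[33,20],[34,11],[35,20],[46,11],[47,0]]
[[6,17],[18,16],[27,9],[33,20],[34,11],[35,20],[46,11],[47,0]]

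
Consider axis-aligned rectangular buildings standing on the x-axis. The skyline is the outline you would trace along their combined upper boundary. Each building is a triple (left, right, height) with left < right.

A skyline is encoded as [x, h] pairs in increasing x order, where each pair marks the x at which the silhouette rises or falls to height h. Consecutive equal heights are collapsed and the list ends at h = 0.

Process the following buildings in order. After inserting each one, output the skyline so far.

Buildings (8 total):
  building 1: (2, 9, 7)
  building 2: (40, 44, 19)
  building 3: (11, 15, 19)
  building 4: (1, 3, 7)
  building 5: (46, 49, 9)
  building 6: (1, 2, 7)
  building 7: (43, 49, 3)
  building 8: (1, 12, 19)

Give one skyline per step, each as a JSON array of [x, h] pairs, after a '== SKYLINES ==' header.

== SKYLINES ==
[[2,7],[9,0]]
[[2,7],[9,0],[40,19],[44,0]]
[[2,7],[9,0],[11,19],[15,0],[40,19],[44,0]]
[[1,7],[9,0],[11,19],[15,0],[40,19],[44,0]]
[[1,7],[9,0],[11,19],[15,0],[40,19],[44,0],[46,9],[49,0]]
[[1,7],[9,0],[11,19],[15,0],[40,19],[44,0],[46,9],[49,0]]
[[1,7],[9,0],[11,19],[15,0],[40,19],[44,3],[46,9],[49,0]]
[[1,19],[15,0],[40,19],[44,3],[46,9],[49,0]]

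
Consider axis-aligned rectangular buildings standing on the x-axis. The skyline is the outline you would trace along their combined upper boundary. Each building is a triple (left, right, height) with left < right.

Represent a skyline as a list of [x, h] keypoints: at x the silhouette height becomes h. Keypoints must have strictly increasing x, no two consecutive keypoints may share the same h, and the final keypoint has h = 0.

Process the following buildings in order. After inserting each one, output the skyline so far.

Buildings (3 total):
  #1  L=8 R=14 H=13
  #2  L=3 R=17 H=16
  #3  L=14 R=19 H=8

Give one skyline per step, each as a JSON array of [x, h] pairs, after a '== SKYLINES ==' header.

== SKYLINES ==
[[8,13],[14,0]]
[[3,16],[17,0]]
[[3,16],[17,8],[19,0]]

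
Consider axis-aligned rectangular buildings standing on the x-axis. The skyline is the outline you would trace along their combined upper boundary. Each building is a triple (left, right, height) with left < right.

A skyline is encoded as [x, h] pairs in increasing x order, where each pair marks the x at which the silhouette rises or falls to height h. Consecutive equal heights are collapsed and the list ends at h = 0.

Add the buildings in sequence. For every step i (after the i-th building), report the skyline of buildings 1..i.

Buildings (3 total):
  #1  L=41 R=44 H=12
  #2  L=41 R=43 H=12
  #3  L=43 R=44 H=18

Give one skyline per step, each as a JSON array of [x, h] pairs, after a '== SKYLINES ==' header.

== SKYLINES ==
[[41,12],[44,0]]
[[41,12],[44,0]]
[[41,12],[43,18],[44,0]]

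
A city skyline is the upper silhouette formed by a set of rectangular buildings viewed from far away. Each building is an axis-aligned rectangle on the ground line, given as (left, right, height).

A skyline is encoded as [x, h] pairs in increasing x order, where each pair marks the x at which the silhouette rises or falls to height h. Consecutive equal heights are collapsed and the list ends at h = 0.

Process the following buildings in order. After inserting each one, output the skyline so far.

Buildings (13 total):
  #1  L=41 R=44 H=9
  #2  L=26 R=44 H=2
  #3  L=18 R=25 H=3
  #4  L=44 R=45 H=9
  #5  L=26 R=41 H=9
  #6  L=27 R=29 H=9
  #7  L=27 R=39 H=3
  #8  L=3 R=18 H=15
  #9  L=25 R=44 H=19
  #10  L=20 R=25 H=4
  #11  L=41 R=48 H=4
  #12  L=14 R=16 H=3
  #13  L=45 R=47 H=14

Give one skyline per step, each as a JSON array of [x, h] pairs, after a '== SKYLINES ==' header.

== SKYLINES ==
[[41,9],[44,0]]
[[26,2],[41,9],[44,0]]
[[18,3],[25,0],[26,2],[41,9],[44,0]]
[[18,3],[25,0],[26,2],[41,9],[45,0]]
[[18,3],[25,0],[26,9],[45,0]]
[[18,3],[25,0],[26,9],[45,0]]
[[18,3],[25,0],[26,9],[45,0]]
[[3,15],[18,3],[25,0],[26,9],[45,0]]
[[3,15],[18,3],[25,19],[44,9],[45,0]]
[[3,15],[18,3],[20,4],[25,19],[44,9],[45,0]]
[[3,15],[18,3],[20,4],[25,19],[44,9],[45,4],[48,0]]
[[3,15],[18,3],[20,4],[25,19],[44,9],[45,4],[48,0]]
[[3,15],[18,3],[20,4],[25,19],[44,9],[45,14],[47,4],[48,0]]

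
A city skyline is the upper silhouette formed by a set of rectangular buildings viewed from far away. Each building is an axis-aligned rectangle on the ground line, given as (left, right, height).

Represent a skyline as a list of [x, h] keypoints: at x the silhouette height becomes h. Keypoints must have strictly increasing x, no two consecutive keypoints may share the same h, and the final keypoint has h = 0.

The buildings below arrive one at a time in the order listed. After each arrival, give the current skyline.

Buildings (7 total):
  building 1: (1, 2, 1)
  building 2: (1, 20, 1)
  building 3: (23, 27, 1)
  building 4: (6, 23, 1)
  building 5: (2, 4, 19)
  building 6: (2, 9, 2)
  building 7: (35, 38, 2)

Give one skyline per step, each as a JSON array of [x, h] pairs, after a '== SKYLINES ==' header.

== SKYLINES ==
[[1,1],[2,0]]
[[1,1],[20,0]]
[[1,1],[20,0],[23,1],[27,0]]
[[1,1],[27,0]]
[[1,1],[2,19],[4,1],[27,0]]
[[1,1],[2,19],[4,2],[9,1],[27,0]]
[[1,1],[2,19],[4,2],[9,1],[27,0],[35,2],[38,0]]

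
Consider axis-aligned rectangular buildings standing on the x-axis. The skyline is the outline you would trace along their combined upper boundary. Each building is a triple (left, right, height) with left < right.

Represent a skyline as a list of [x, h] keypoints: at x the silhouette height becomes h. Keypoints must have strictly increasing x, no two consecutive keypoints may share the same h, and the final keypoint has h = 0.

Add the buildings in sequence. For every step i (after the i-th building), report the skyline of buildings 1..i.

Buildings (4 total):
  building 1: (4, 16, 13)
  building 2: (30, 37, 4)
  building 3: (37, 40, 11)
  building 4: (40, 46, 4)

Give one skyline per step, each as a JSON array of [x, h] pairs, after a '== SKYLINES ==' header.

== SKYLINES ==
[[4,13],[16,0]]
[[4,13],[16,0],[30,4],[37,0]]
[[4,13],[16,0],[30,4],[37,11],[40,0]]
[[4,13],[16,0],[30,4],[37,11],[40,4],[46,0]]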